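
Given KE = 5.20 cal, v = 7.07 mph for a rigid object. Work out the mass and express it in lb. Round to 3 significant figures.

9.60 lb

Rearranging KE = ½mv² for m: m = 2·KE/v².
KE = 5.20 cal = 21.76 J; v = 7.07 mph = 3.161 m/s.
m = 4.356 kg
4.356 kg × (1 lb / 0.4536 kg) = 9.603 lb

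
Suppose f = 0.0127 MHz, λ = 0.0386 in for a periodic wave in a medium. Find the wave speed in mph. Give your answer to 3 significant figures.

27.9 mph

Directly: v = fλ.
f = 0.0127 MHz = 12700 Hz; λ = 0.0386 in = 9.804×10^-4 m.
v = 12.45 m/s
12.45 m/s × (1 mph / 0.4470 m/s) = 27.85 mph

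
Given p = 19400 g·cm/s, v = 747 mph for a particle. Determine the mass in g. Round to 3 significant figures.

Rearranging p = m·v for m: m = p/v.
p = 19400 g·cm/s = 0.1940 kg·m/s; v = 747 mph = 333.9 m/s.
m = 5.809×10^-4 kg
5.809×10^-4 kg × (1 g / 0.001000 kg) = 0.5809 g

0.581 g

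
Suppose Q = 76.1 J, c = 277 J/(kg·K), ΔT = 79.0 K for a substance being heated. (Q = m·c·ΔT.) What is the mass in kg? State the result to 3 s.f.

Solving Q = m·c·ΔT for m: m = Q/(c·ΔT).
Q = 76.1 J; c = 277 J/(kg·K); ΔT = 79.0 K.
m = 0.003478 kg

0.00348 kg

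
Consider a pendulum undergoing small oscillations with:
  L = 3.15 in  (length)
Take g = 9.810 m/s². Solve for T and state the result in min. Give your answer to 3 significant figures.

0.00946 min

T is given directly by: T = 2π√(L/g).
L = 3.15 in = 0.08001 m; g = 9.810 m/s².
T = 0.5674 s
0.5674 s × (1 min / 60.00 s) = 0.009457 min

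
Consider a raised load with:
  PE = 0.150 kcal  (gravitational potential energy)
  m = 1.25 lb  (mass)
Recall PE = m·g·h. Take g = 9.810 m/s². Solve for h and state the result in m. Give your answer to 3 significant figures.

113 m

Solving PE = m·g·h for h: h = PE/(m·g).
PE = 0.150 kcal = 627.6 J; m = 1.25 lb = 0.5670 kg; g = 9.810 m/s².
h = 112.8 m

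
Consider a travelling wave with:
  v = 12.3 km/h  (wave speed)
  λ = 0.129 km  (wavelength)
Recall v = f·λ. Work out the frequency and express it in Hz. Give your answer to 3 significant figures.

0.0265 Hz

Rearranging: f = v/λ.
v = 12.3 km/h = 3.417 m/s; λ = 0.129 km = 129.0 m.
f = 0.02649 Hz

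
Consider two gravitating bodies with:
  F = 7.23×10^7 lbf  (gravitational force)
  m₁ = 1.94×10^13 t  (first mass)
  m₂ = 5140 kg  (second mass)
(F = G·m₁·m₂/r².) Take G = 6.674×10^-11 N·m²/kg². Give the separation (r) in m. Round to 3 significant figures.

From Newton's law of gravitation: r = √(G·m₁m₂/F).
F = 7.23×10^7 lbf = 3.216×10^8 N; m₁ = 1.94×10^13 t = 1.940×10^16 kg; m₂ = 5140 kg; G = 6.674×10^-11 N·m²/kg².
r = 4.549 m

4.55 m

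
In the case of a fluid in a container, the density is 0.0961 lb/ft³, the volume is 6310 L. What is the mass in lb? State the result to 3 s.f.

Rearranging ρ = m/V for m: m = ρV.
ρ = 0.0961 lb/ft³ = 1.539 kg/m³; V = 6310 L = 6.310 m³.
m = 9.713 kg
9.713 kg × (1 lb / 0.4536 kg) = 21.41 lb

21.4 lb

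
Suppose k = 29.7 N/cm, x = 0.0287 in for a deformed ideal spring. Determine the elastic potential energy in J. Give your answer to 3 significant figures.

U is given directly by: U = ½kx².
k = 29.7 N/cm = 2970 N/m; x = 0.0287 in = 7.290×10^-4 m.
U = 7.891×10^-4 J

7.89×10^-4 J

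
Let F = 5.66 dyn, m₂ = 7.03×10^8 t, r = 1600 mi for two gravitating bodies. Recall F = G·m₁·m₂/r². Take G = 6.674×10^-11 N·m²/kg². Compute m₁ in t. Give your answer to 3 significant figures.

8000 t

From Newton's law of gravitation: m₁ = F·r²/(G·m₂).
F = 5.66 dyn = 5.660×10^-5 N; m₂ = 7.03×10^8 t = 7.030×10^11 kg; r = 1600 mi = 2.575×10^6 m; G = 6.674×10^-11 N·m²/kg².
m₁ = 7.999×10^6 kg
7.999×10^6 kg × (1 t / 1000 kg) = 7999 t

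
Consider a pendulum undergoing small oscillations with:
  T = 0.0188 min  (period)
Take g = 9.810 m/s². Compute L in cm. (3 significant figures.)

Rearranging: L = g·(T/2π)².
T = 0.0188 min = 1.128 s; g = 9.810 m/s².
L = 0.3162 m
0.3162 m × (1 cm / 0.01000 m) = 31.62 cm

31.6 cm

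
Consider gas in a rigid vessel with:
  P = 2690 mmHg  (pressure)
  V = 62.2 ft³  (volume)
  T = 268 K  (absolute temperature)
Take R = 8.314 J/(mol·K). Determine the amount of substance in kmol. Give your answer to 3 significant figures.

From the ideal-gas law: n = PV/(RT).
P = 2690 mmHg = 3.586×10^5 Pa; V = 62.2 ft³ = 1.761 m³; T = 268 K; R = 8.314 J/(mol·K).
n = 283.5 mol
283.5 mol × (1 kmol / 1000 mol) = 0.2835 kmol

0.283 kmol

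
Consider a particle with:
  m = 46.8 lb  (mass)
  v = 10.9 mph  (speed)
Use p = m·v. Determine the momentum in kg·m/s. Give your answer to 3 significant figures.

p is given directly by: p = mv.
m = 46.8 lb = 21.23 kg; v = 10.9 mph = 4.873 m/s.
p = 103.4 kg·m/s

103 kg·m/s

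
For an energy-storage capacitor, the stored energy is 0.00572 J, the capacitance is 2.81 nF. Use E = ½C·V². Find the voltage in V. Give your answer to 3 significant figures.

2020 V

Rearranging E = ½C·V² for V: V = √(2E/C).
E = 0.00572 J; C = 2.81 nF = 2.810×10^-9 F.
V = 2018 V  (the unit combination reduces to kg·m²/(A·s³) = V)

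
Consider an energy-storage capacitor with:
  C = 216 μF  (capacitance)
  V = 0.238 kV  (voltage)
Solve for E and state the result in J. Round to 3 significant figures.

6.12 J

E is given directly by: E = ½CV².
C = 216 μF = 2.160×10^-4 F; V = 0.238 kV = 238.0 V.
E = 6.118 J  (the unit combination reduces to kg·m²/s² = J)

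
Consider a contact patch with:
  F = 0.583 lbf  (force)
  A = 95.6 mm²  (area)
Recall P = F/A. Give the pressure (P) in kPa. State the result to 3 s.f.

27.1 kPa

P is given directly by: P = F/A.
F = 0.583 lbf = 2.593 N; A = 95.6 mm² = 9.560×10^-5 m².
P = 27127 Pa
27127 Pa × (1 kPa / 1000 Pa) = 27.13 kPa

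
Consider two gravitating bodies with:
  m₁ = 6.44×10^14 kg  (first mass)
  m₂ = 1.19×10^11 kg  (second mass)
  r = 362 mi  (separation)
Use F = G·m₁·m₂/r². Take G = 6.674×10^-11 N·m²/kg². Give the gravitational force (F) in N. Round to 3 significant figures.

15100 N

Directly: F = Gm₁m₂/r².
m₁ = 6.44×10^14 kg; m₂ = 1.19×10^11 kg; r = 362 mi = 5.826×10^5 m; G = 6.674×10^-11 N·m²/kg².
F = 15070 N  (the unit combination reduces to kg·m/s² = N)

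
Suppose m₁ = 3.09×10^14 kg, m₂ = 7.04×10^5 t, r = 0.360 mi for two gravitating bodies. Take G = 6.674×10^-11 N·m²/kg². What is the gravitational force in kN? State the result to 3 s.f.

43300 kN

Directly: F = Gm₁m₂/r².
m₁ = 3.09×10^14 kg; m₂ = 7.04×10^5 t = 7.040×10^8 kg; r = 0.360 mi = 579.4 m; G = 6.674×10^-11 N·m²/kg².
F = 4.325×10^7 N
4.325×10^7 N × (1 kN / 1000 N) = 43253 kN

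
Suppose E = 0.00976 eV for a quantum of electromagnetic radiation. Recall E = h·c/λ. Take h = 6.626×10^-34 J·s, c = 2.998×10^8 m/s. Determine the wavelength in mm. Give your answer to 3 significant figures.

0.127 mm

Rearranging: λ = hc/E.
E = 0.00976 eV = 1.564×10^-21 J; h = 6.626×10^-34 J·s; c = 2.998×10^8 m/s.
λ = 1.270×10^-4 m
1.270×10^-4 m × (1 mm / 0.001000 m) = 0.1270 mm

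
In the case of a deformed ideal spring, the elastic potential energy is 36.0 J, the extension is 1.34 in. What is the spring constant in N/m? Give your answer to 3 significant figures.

Solving U = ½k·x² for k: k = 2U/x².
U = 36.0 J; x = 1.34 in = 0.03404 m.
k = 62152 N/m

62200 N/m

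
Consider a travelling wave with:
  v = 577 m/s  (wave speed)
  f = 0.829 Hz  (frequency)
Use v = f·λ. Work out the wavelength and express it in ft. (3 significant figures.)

2280 ft

Solving v = f·λ for λ: λ = v/f.
v = 577 m/s; f = 0.829 Hz.
λ = 696.0 m
696.0 m × (1 ft / 0.3048 m) = 2284 ft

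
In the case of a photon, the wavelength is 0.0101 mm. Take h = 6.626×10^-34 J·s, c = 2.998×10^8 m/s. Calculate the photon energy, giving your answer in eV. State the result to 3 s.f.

E is given directly by: E = hc/λ.
λ = 0.0101 mm = 1.010×10^-5 m; h = 6.626×10^-34 J·s; c = 2.998×10^8 m/s.
E = 1.967×10^-20 J
1.967×10^-20 J × (1 eV / 1.602×10^-19 J) = 0.1228 eV

0.123 eV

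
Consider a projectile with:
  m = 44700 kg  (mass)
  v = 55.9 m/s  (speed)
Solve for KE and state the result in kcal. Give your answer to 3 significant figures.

KE is given directly by: KE = ½mv².
m = 44700 kg; v = 55.9 m/s.
KE = 6.984×10^7 J
6.984×10^7 J × (1 kcal / 4184 J) = 16692 kcal

16700 kcal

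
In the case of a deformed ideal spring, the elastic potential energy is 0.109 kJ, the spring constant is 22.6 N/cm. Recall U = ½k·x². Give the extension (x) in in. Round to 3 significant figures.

12.2 in

Solving U = ½k·x² for x: x = √(2U/k).
U = 0.109 kJ = 109.0 J; k = 22.6 N/cm = 2260 N/m.
x = 0.3106 m
0.3106 m × (1 in / 0.02540 m) = 12.23 in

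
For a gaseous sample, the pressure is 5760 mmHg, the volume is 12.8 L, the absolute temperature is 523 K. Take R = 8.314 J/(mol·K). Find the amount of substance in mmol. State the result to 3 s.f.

2260 mmol

Rearranging PV = nRT for n: n = PV/(RT).
P = 5760 mmHg = 7.679×10^5 Pa; V = 12.8 L = 0.01280 m³; T = 523 K; R = 8.314 J/(mol·K).
n = 2.261 mol
2.261 mol × (1 mmol / 0.001000 mol) = 2261 mmol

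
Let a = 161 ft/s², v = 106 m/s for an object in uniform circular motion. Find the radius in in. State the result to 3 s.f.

Rearranging a = v²/r for r: r = v²/a.
a = 161 ft/s² = 49.07 m/s²; v = 106 m/s.
r = 229.0 m
229.0 m × (1 in / 0.02540 m) = 9014 in

9010 in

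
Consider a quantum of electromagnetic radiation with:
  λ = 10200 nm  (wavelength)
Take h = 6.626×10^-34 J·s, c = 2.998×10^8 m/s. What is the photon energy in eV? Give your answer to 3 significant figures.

E is given directly by: E = hc/λ.
λ = 10200 nm = 1.020×10^-5 m; h = 6.626×10^-34 J·s; c = 2.998×10^8 m/s.
E = 1.948×10^-20 J  (the unit combination reduces to kg·m²/s² = J)
1.948×10^-20 J × (1 eV / 1.602×10^-19 J) = 0.1216 eV

0.122 eV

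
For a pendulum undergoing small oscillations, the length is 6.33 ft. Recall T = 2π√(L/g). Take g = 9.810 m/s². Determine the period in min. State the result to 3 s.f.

0.0464 min

Directly: T = 2π√(L/g).
L = 6.33 ft = 1.929 m; g = 9.810 m/s².
T = 2.786 s
2.786 s × (1 min / 60.00 s) = 0.04644 min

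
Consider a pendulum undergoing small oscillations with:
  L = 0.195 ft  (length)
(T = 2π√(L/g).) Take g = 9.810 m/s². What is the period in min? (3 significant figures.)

0.00815 min

Directly: T = 2π√(L/g).
L = 0.195 ft = 0.05944 m; g = 9.810 m/s².
T = 0.4891 s
0.4891 s × (1 min / 60.00 s) = 0.008151 min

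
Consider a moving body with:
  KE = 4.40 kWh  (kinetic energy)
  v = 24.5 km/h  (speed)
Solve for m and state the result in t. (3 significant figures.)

684 t

Solving KE = ½mv² for m: m = 2·KE/v².
KE = 4.40 kWh = 1.584×10^7 J; v = 24.5 km/h = 6.806 m/s.
m = 6.840×10^5 kg
6.840×10^5 kg × (1 t / 1000 kg) = 684.0 t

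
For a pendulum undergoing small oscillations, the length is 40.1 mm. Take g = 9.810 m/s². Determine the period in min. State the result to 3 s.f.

0.00670 min

T is given directly by: T = 2π√(L/g).
L = 40.1 mm = 0.04010 m; g = 9.810 m/s².
T = 0.4017 s
0.4017 s × (1 min / 60.00 s) = 0.006695 min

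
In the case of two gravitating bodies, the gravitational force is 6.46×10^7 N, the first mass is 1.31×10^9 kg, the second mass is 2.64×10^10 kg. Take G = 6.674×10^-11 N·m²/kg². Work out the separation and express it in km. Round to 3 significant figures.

Rearranging: r = √(G·m₁m₂/F).
F = 6.46×10^7 N; m₁ = 1.31×10^9 kg; m₂ = 2.64×10^10 kg; G = 6.674×10^-11 N·m²/kg².
r = 5.977 m
5.977 m × (1 km / 1000 m) = 0.005977 km

0.00598 km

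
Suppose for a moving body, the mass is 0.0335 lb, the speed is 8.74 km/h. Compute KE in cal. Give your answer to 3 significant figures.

0.0107 cal

KE is given directly by: KE = ½mv².
m = 0.0335 lb = 0.01520 kg; v = 8.74 km/h = 2.428 m/s.
KE = 0.04478 J
0.04478 J × (1 cal / 4.184 J) = 0.01070 cal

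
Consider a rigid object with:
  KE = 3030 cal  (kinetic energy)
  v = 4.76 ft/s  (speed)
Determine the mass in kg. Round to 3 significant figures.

12000 kg

Rearranging KE = ½mv² for m: m = 2·KE/v².
KE = 3030 cal = 12678 J; v = 4.76 ft/s = 1.451 m/s.
m = 12045 kg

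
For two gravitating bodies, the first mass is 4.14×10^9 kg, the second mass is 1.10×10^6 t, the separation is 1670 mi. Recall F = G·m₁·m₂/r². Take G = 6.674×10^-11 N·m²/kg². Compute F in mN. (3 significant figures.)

From Newton's law of gravitation: F = Gm₁m₂/r².
m₁ = 4.14×10^9 kg; m₂ = 1.10×10^6 t = 1.100×10^9 kg; r = 1670 mi = 2.688×10^6 m; G = 6.674×10^-11 N·m²/kg².
F = 4.208×10^-5 N
4.208×10^-5 N × (1 mN / 0.001000 N) = 0.04208 mN

0.0421 mN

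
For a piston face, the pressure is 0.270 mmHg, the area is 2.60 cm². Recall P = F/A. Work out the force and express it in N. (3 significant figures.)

0.00936 N

Rearranging P = F/A for F: F = P·A.
P = 0.270 mmHg = 36.00 Pa; A = 2.60 cm² = 2.600×10^-4 m².
F = 0.009359 N  (the unit combination reduces to kg·m/s² = N)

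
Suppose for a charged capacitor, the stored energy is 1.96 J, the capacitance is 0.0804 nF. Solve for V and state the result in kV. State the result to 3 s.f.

221 kV

Rearranging E = ½C·V² for V: V = √(2E/C).
E = 1.96 J; C = 0.0804 nF = 8.040×10^-11 F.
V = 2.208×10^5 V
2.208×10^5 V × (1 kV / 1000 V) = 220.8 kV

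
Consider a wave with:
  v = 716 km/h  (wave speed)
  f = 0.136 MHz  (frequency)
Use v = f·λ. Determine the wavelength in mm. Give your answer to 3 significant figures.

Solving v = f·λ for λ: λ = v/f.
v = 716 km/h = 198.9 m/s; f = 0.136 MHz = 1.360×10^5 Hz.
λ = 0.001462 m
0.001462 m × (1 mm / 0.001000 m) = 1.462 mm

1.46 mm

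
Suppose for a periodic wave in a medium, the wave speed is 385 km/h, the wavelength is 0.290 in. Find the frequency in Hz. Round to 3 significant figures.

Rearranging v = f·λ for f: f = v/λ.
v = 385 km/h = 106.9 m/s; λ = 0.290 in = 0.007366 m.
f = 14519 Hz

14500 Hz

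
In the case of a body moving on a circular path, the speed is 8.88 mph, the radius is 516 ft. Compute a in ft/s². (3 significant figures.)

a is given directly by: a = v²/r.
v = 8.88 mph = 3.970 m/s; r = 516 ft = 157.3 m.
a = 0.1002 m/s²
0.1002 m/s² × (1 ft/s² / 0.3048 m/s²) = 0.3287 ft/s²

0.329 ft/s²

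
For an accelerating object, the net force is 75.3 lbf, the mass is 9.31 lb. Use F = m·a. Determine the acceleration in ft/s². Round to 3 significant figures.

Rearranging: a = F/m.
F = 75.3 lbf = 335.0 N; m = 9.31 lb = 4.223 kg.
a = 79.32 m/s²
79.32 m/s² × (1 ft/s² / 0.3048 m/s²) = 260.2 ft/s²

260 ft/s²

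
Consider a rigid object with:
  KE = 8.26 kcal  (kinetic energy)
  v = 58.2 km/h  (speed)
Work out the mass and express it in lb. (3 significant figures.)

Rearranging: m = 2·KE/v².
KE = 8.26 kcal = 34560 J; v = 58.2 km/h = 16.17 m/s.
m = 264.5 kg
264.5 kg × (1 lb / 0.4536 kg) = 583.0 lb

583 lb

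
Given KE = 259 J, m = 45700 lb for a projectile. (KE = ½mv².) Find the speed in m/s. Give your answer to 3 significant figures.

Rearranging: v = √(2·KE/m).
KE = 259 J; m = 45700 lb = 20729 kg.
v = 0.1581 m/s

0.158 m/s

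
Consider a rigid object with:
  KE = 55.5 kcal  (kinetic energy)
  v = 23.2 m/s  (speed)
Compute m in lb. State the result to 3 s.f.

1900 lb

Rearranging: m = 2·KE/v².
KE = 55.5 kcal = 2.322×10^5 J; v = 23.2 m/s.
m = 862.9 kg
862.9 kg × (1 lb / 0.4536 kg) = 1902 lb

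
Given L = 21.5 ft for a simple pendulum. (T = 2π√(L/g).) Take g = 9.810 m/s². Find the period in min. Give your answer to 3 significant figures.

T is given directly by: T = 2π√(L/g).
L = 21.5 ft = 6.553 m; g = 9.810 m/s².
T = 5.135 s
5.135 s × (1 min / 60.00 s) = 0.08559 min

0.0856 min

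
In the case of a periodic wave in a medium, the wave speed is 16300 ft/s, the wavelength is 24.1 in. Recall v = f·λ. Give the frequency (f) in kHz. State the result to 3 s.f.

8.12 kHz

Solving v = f·λ for f: f = v/λ.
v = 16300 ft/s = 4968 m/s; λ = 24.1 in = 0.6121 m.
f = 8116 Hz
8116 Hz × (1 kHz / 1000 Hz) = 8.116 kHz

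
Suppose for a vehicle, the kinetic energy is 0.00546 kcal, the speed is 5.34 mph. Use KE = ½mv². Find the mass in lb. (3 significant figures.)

17.7 lb

Rearranging: m = 2·KE/v².
KE = 0.00546 kcal = 22.84 J; v = 5.34 mph = 2.387 m/s.
m = 8.018 kg
8.018 kg × (1 lb / 0.4536 kg) = 17.68 lb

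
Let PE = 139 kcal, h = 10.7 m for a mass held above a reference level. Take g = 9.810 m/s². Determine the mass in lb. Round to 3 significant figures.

12200 lb

Rearranging: m = PE/(g·h).
PE = 139 kcal = 5.816×10^5 J; h = 10.7 m; g = 9.810 m/s².
m = 5541 kg
5541 kg × (1 lb / 0.4536 kg) = 12215 lb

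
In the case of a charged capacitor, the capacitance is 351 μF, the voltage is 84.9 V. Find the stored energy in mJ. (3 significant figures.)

Directly: E = ½CV².
C = 351 μF = 3.510×10^-4 F; V = 84.9 V.
E = 1.265 J  (the unit combination reduces to kg·m²/s² = J)
1.265 J × (1 mJ / 0.001000 J) = 1265 mJ

1270 mJ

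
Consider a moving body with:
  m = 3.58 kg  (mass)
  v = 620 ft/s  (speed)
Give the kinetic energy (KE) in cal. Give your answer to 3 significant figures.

KE is given directly by: KE = ½mv².
m = 3.58 kg; v = 620 ft/s = 189.0 m/s.
KE = 63924 J
63924 J × (1 cal / 4.184 J) = 15278 cal

15300 cal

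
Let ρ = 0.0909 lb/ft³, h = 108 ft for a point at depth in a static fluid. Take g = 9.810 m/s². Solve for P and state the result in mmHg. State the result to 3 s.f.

P is given directly by: P = ρgh.
ρ = 0.0909 lb/ft³ = 1.456 kg/m³; h = 108 ft = 32.92 m; g = 9.810 m/s².
P = 470.2 Pa
470.2 Pa × (1 mmHg / 133.3 Pa) = 3.527 mmHg

3.53 mmHg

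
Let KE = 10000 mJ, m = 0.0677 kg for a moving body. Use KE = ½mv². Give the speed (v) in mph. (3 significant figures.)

Rearranging: v = √(2·KE/m).
KE = 10000 mJ = 10.00 J; m = 0.0677 kg.
v = 17.19 m/s
17.19 m/s × (1 mph / 0.4470 m/s) = 38.45 mph

38.4 mph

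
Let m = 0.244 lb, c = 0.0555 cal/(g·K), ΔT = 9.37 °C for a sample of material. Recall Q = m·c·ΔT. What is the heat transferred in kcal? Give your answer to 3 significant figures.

0.0576 kcal

Directly: Q = mcΔT.
m = 0.244 lb = 0.1107 kg; c = 0.0555 cal/(g·K) = 232.2 J/(kg·K); ΔT = 9.37 °C = 9.370 K.
Q = 240.8 J
240.8 J × (1 kcal / 4184 J) = 0.05756 kcal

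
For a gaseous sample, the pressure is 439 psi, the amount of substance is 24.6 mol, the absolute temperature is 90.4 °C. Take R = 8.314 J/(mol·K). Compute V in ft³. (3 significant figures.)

From the ideal-gas law: V = nRT/P.
P = 439 psi = 3.027×10^6 Pa; n = 24.6 mol; T = 90.4 °C = 363.5 K; R = 8.314 J/(mol·K).
V = 0.02457 m³
0.02457 m³ × (1 ft³ / 0.02832 m³) = 0.8675 ft³

0.868 ft³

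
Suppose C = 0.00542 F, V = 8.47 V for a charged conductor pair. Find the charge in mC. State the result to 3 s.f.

Rearranging: Q = CV.
C = 0.00542 F; V = 8.47 V.
Q = 0.04591 C
0.04591 C × (1 mC / 0.001000 C) = 45.91 mC

45.9 mC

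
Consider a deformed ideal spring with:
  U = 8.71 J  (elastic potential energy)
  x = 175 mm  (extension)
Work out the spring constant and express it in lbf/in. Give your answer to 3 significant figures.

Rearranging: k = 2U/x².
U = 8.71 J; x = 175 mm = 0.1750 m.
k = 568.8 N/m
568.8 N/m × (1 lbf/in / 175.1 N/m) = 3.248 lbf/in

3.25 lbf/in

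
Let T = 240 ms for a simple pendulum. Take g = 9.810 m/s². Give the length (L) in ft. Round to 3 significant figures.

Rearranging T = 2π√(L/g) for L: L = g·(T/2π)².
T = 240 ms = 0.2400 s; g = 9.810 m/s².
L = 0.01431 m
0.01431 m × (1 ft / 0.3048 m) = 0.04696 ft

0.0470 ft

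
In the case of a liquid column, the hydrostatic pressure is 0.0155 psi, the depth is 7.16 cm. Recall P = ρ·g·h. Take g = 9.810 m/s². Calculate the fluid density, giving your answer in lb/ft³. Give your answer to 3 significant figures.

9.50 lb/ft³

Rearranging P = ρ·g·h for ρ: ρ = P/(g·h).
P = 0.0155 psi = 106.9 Pa; h = 7.16 cm = 0.07160 m; g = 9.810 m/s².
ρ = 152.1 kg/m³
152.1 kg/m³ × (1 lb/ft³ / 16.02 kg/m³) = 9.498 lb/ft³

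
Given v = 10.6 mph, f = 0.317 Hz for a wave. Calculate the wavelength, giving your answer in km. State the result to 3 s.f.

Solving v = f·λ for λ: λ = v/f.
v = 10.6 mph = 4.739 m/s; f = 0.317 Hz.
λ = 14.95 m
14.95 m × (1 km / 1000 m) = 0.01495 km

0.0149 km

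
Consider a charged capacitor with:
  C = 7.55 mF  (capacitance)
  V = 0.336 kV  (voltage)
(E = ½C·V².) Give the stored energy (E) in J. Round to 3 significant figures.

426 J

E is given directly by: E = ½CV².
C = 7.55 mF = 0.007550 F; V = 0.336 kV = 336.0 V.
E = 426.2 J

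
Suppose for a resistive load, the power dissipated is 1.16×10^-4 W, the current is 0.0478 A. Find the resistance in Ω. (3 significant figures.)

0.0508 Ω

Rearranging: R = P/I².
P = 1.16×10^-4 W; I = 0.0478 A.
R = 0.05077 Ω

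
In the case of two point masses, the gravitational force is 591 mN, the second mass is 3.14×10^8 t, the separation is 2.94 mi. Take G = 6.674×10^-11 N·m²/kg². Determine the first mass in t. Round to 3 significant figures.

Rearranging F = G·m₁·m₂/r² for m₁: m₁ = F·r²/(G·m₂).
F = 591 mN = 0.5910 N; m₂ = 3.14×10^8 t = 3.140×10^11 kg; r = 2.94 mi = 4731 m; G = 6.674×10^-11 N·m²/kg².
m₁ = 6.313×10^5 kg
6.313×10^5 kg × (1 t / 1000 kg) = 631.3 t

631 t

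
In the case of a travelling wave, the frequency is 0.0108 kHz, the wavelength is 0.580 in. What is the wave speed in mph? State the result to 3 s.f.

v is given directly by: v = fλ.
f = 0.0108 kHz = 10.80 Hz; λ = 0.580 in = 0.01473 m.
v = 0.1591 m/s
0.1591 m/s × (1 mph / 0.4470 m/s) = 0.3559 mph

0.356 mph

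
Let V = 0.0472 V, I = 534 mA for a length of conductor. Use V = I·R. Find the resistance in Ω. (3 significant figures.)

From Ohm's law: R = V/I.
V = 0.0472 V; I = 534 mA = 0.5340 A.
R = 0.08839 Ω

0.0884 Ω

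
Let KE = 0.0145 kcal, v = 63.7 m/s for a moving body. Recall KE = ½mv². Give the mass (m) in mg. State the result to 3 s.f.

29900 mg

Solving KE = ½mv² for m: m = 2·KE/v².
KE = 0.0145 kcal = 60.67 J; v = 63.7 m/s.
m = 0.02990 kg
0.02990 kg × (1 mg / 1.000×10^-6 kg) = 29903 mg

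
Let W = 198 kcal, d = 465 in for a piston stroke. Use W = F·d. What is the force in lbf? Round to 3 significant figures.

15800 lbf

Solving W = F·d for F: F = W/d.
W = 198 kcal = 8.284×10^5 J; d = 465 in = 11.81 m.
F = 70141 N  (the unit combination reduces to kg·m/s² = N)
70141 N × (1 lbf / 4.448 N) = 15768 lbf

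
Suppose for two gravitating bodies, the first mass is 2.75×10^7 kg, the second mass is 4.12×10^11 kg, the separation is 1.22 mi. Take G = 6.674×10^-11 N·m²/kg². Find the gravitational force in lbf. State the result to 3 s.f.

44.1 lbf

From Newton's law of gravitation: F = Gm₁m₂/r².
m₁ = 2.75×10^7 kg; m₂ = 4.12×10^11 kg; r = 1.22 mi = 1963 m; G = 6.674×10^-11 N·m²/kg².
F = 196.2 N
196.2 N × (1 lbf / 4.448 N) = 44.10 lbf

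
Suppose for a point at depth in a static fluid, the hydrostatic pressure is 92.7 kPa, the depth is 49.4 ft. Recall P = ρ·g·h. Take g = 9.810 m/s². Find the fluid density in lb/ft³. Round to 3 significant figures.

39.2 lb/ft³

Rearranging: ρ = P/(g·h).
P = 92.7 kPa = 92700 Pa; h = 49.4 ft = 15.06 m; g = 9.810 m/s².
ρ = 627.6 kg/m³
627.6 kg/m³ × (1 lb/ft³ / 16.02 kg/m³) = 39.18 lb/ft³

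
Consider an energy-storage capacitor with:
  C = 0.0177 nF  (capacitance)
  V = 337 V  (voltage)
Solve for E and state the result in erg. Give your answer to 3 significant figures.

10.1 erg

E is given directly by: E = ½CV².
C = 0.0177 nF = 1.770×10^-11 F; V = 337 V.
E = 1.005×10^-6 J
1.005×10^-6 J × (1 erg / 1.000×10^-7 J) = 10.05 erg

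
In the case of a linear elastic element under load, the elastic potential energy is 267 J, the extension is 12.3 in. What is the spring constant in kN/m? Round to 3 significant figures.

Rearranging: k = 2U/x².
U = 267 J; x = 12.3 in = 0.3124 m.
k = 5471 N/m
5471 N/m × (1 kN/m / 1000 N/m) = 5.471 kN/m

5.47 kN/m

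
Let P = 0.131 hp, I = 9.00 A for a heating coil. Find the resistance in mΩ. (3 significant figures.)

1210 mΩ

Solving P = I²R for R: R = P/I².
P = 0.131 hp = 97.69 W; I = 9.00 A.
R = 1.206 Ω
1.206 Ω × (1 mΩ / 0.001000 Ω) = 1206 mΩ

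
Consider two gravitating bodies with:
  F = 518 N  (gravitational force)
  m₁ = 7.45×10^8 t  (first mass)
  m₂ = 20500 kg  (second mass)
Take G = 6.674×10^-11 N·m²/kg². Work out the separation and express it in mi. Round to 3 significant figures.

0.0276 mi

From Newton's law of gravitation: r = √(G·m₁m₂/F).
F = 518 N; m₁ = 7.45×10^8 t = 7.450×10^11 kg; m₂ = 20500 kg; G = 6.674×10^-11 N·m²/kg².
r = 44.36 m
44.36 m × (1 mi / 1609 m) = 0.02756 mi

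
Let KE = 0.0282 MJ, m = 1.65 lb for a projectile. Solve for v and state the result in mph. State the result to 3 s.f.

Rearranging KE = ½mv² for v: v = √(2·KE/m).
KE = 0.0282 MJ = 28200 J; m = 1.65 lb = 0.7484 kg.
v = 274.5 m/s
274.5 m/s × (1 mph / 0.4470 m/s) = 614.1 mph

614 mph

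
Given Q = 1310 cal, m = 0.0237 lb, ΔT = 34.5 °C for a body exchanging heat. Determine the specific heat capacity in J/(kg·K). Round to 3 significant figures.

14800 J/(kg·K)

Rearranging: c = Q/(m·ΔT).
Q = 1310 cal = 5481 J; m = 0.0237 lb = 0.01075 kg; ΔT = 34.5 °C = 34.50 K.
c = 14778 J/(kg·K)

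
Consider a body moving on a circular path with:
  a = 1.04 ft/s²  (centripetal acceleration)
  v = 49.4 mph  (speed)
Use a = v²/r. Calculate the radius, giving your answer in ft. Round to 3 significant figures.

5050 ft

Solving a = v²/r for r: r = v²/a.
a = 1.04 ft/s² = 0.3170 m/s²; v = 49.4 mph = 22.08 m/s.
r = 1539 m
1539 m × (1 ft / 0.3048 m) = 5048 ft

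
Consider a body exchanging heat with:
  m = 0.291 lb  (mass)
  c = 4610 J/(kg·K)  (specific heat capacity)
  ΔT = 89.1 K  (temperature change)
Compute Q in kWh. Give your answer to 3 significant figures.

0.0151 kWh

Directly: Q = mcΔT.
m = 0.291 lb = 0.1320 kg; c = 4610 J/(kg·K); ΔT = 89.1 K.
Q = 54217 J
54217 J × (1 kWh / 3.600×10^6 J) = 0.01506 kWh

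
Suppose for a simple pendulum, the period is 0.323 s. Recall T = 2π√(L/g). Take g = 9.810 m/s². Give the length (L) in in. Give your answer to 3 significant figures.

Solving T = 2π√(L/g) for L: L = g·(T/2π)².
T = 0.323 s; g = 9.810 m/s².
L = 0.02592 m
0.02592 m × (1 in / 0.02540 m) = 1.021 in

1.02 in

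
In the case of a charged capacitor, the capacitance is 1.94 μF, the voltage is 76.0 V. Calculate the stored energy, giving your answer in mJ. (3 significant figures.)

5.60 mJ

Directly: E = ½CV².
C = 1.94 μF = 1.940×10^-6 F; V = 76.0 V.
E = 0.005603 J
0.005603 J × (1 mJ / 0.001000 J) = 5.603 mJ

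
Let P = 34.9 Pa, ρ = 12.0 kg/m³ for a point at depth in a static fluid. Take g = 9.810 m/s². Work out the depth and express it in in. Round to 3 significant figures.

Solving P = ρ·g·h for h: h = P/(ρ·g).
P = 34.9 Pa; ρ = 12.0 kg/m³; g = 9.810 m/s².
h = 0.2965 m
0.2965 m × (1 in / 0.02540 m) = 11.67 in

11.7 in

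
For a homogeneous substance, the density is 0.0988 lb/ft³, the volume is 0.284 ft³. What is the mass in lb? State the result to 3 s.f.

0.0281 lb

Solving ρ = m/V for m: m = ρV.
ρ = 0.0988 lb/ft³ = 1.583 kg/m³; V = 0.284 ft³ = 0.008042 m³.
m = 0.01273 kg
0.01273 kg × (1 lb / 0.4536 kg) = 0.02806 lb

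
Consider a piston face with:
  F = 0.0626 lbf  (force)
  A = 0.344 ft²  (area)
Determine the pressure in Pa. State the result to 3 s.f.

Directly: P = F/A.
F = 0.0626 lbf = 0.2785 N; A = 0.344 ft² = 0.03196 m².
P = 8.713 Pa

8.71 Pa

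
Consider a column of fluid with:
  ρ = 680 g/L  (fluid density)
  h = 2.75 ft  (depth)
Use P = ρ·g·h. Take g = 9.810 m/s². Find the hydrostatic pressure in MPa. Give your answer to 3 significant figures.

0.00559 MPa

P is given directly by: P = ρgh.
ρ = 680 g/L = 680.0 kg/m³; h = 2.75 ft = 0.8382 m; g = 9.810 m/s².
P = 5591 Pa
5591 Pa × (1 MPa / 1.000×10^6 Pa) = 0.005591 MPa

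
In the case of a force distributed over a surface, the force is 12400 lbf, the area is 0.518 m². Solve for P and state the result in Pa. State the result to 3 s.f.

P is given directly by: P = F/A.
F = 12400 lbf = 55158 N; A = 0.518 m².
P = 1.065×10^5 Pa

1.06×10^5 Pa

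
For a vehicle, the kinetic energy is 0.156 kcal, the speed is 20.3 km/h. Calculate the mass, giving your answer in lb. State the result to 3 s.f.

Rearranging KE = ½mv² for m: m = 2·KE/v².
KE = 0.156 kcal = 652.7 J; v = 20.3 km/h = 5.639 m/s.
m = 41.05 kg
41.05 kg × (1 lb / 0.4536 kg) = 90.51 lb

90.5 lb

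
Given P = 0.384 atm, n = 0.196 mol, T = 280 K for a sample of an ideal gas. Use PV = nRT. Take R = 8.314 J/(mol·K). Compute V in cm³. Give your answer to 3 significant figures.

11700 cm³

From the ideal-gas law: V = nRT/P.
P = 0.384 atm = 38909 Pa; n = 0.196 mol; T = 280 K; R = 8.314 J/(mol·K).
V = 0.01173 m³
0.01173 m³ × (1 cm³ / 1.000×10^-6 m³) = 11727 cm³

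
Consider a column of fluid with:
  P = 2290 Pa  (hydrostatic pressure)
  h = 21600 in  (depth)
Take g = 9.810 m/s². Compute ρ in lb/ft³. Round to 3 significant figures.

0.0266 lb/ft³

Rearranging P = ρ·g·h for ρ: ρ = P/(g·h).
P = 2290 Pa; h = 21600 in = 548.6 m; g = 9.810 m/s².
ρ = 0.4255 kg/m³
0.4255 kg/m³ × (1 lb/ft³ / 16.02 kg/m³) = 0.02656 lb/ft³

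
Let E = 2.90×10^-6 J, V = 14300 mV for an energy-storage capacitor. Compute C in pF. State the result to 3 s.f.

Solving E = ½C·V² for C: C = 2E/V².
E = 2.90×10^-6 J; V = 14300 mV = 14.30 V.
C = 2.836×10^-8 F
2.836×10^-8 F × (1 pF / 1.000×10^-12 F) = 28363 pF

28400 pF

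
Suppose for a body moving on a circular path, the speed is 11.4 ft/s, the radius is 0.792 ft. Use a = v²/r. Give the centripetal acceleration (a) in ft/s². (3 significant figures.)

164 ft/s²

a is given directly by: a = v²/r.
v = 11.4 ft/s = 3.475 m/s; r = 0.792 ft = 0.2414 m.
a = 50.01 m/s²
50.01 m/s² × (1 ft/s² / 0.3048 m/s²) = 164.1 ft/s²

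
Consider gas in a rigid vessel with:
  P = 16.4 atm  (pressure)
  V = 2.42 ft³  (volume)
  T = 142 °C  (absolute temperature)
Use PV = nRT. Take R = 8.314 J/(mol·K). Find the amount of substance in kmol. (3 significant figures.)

From the ideal-gas law: n = PV/(RT).
P = 16.4 atm = 1.662×10^6 Pa; V = 2.42 ft³ = 0.06853 m³; T = 142 °C = 415.1 K; R = 8.314 J/(mol·K).
n = 32.99 mol
32.99 mol × (1 kmol / 1000 mol) = 0.03299 kmol

0.0330 kmol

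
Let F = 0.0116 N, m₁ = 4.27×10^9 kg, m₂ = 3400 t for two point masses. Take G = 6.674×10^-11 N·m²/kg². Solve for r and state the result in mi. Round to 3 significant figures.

5.68 mi

Rearranging F = G·m₁·m₂/r² for r: r = √(G·m₁m₂/F).
F = 0.0116 N; m₁ = 4.27×10^9 kg; m₂ = 3400 t = 3.400×10^6 kg; G = 6.674×10^-11 N·m²/kg².
r = 9139 m
9139 m × (1 mi / 1609 m) = 5.679 mi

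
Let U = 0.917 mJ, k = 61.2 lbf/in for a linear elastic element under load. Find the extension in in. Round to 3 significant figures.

0.0163 in

Rearranging U = ½k·x² for x: x = √(2U/k).
U = 0.917 mJ = 9.170×10^-4 J; k = 61.2 lbf/in = 10718 N/m.
x = 4.137×10^-4 m
4.137×10^-4 m × (1 in / 0.02540 m) = 0.01629 in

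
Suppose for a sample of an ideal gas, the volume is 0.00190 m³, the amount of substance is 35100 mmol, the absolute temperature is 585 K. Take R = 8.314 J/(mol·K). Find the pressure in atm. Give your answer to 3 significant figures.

From the ideal-gas law: P = nRT/V.
V = 0.00190 m³; n = 35100 mmol = 35.10 mol; T = 585 K; R = 8.314 J/(mol·K).
P = 8.985×10^7 Pa
8.985×10^7 Pa × (1 atm / 1.013×10^5 Pa) = 886.8 atm

887 atm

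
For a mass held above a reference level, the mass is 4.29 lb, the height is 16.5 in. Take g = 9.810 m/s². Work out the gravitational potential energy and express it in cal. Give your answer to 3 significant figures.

Directly: PE = mgh.
m = 4.29 lb = 1.946 kg; h = 16.5 in = 0.4191 m; g = 9.810 m/s².
PE = 8.000 J
8.000 J × (1 cal / 4.184 J) = 1.912 cal

1.91 cal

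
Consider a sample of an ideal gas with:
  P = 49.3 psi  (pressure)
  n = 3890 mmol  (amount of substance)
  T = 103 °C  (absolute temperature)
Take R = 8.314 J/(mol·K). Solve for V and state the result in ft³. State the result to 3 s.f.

1.26 ft³

Rearranging: V = nRT/P.
P = 49.3 psi = 3.399×10^5 Pa; n = 3890 mmol = 3.890 mol; T = 103 °C = 376.1 K; R = 8.314 J/(mol·K).
V = 0.03579 m³
0.03579 m³ × (1 ft³ / 0.02832 m³) = 1.264 ft³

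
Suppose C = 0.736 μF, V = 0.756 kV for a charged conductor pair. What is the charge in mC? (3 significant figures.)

0.556 mC

Rearranging: Q = CV.
C = 0.736 μF = 7.360×10^-7 F; V = 0.756 kV = 756.0 V.
Q = 5.564×10^-4 C
5.564×10^-4 C × (1 mC / 0.001000 C) = 0.5564 mC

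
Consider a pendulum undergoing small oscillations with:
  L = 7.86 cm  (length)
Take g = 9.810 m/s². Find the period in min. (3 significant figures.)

0.00937 min

Directly: T = 2π√(L/g).
L = 7.86 cm = 0.07860 m; g = 9.810 m/s².
T = 0.5624 s
0.5624 s × (1 min / 60.00 s) = 0.009374 min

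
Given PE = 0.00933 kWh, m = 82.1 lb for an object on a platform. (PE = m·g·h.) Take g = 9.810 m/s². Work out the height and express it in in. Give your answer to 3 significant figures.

3620 in

Rearranging: h = PE/(m·g).
PE = 0.00933 kWh = 33588 J; m = 82.1 lb = 37.24 kg; g = 9.810 m/s².
h = 91.94 m
91.94 m × (1 in / 0.02540 m) = 3620 in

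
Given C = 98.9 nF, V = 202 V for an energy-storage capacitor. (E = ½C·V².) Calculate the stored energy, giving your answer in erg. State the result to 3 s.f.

20200 erg

Directly: E = ½CV².
C = 98.9 nF = 9.890×10^-8 F; V = 202 V.
E = 0.002018 J  (the unit combination reduces to kg·m²/s² = J)
0.002018 J × (1 erg / 1.000×10^-7 J) = 20178 erg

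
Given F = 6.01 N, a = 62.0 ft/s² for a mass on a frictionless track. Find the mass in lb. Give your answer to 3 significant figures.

0.701 lb

Rearranging F = m·a for m: m = F/a.
F = 6.01 N; a = 62.0 ft/s² = 18.90 m/s².
m = 0.3180 kg
0.3180 kg × (1 lb / 0.4536 kg) = 0.7011 lb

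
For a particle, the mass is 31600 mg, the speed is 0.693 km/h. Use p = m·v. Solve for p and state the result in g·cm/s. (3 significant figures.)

608 g·cm/s

p is given directly by: p = mv.
m = 31600 mg = 0.03160 kg; v = 0.693 km/h = 0.1925 m/s.
p = 0.006083 kg·m/s  (the unit combination reduces to kg·m/s = kg·m/s)
0.006083 kg·m/s × (1 g·cm/s / 1.000×10^-5 kg·m/s) = 608.3 g·cm/s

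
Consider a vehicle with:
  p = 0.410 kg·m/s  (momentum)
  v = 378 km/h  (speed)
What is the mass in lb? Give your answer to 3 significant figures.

Rearranging p = m·v for m: m = p/v.
p = 0.410 kg·m/s; v = 378 km/h = 105.0 m/s.
m = 0.003905 kg
0.003905 kg × (1 lb / 0.4536 kg) = 0.008609 lb

0.00861 lb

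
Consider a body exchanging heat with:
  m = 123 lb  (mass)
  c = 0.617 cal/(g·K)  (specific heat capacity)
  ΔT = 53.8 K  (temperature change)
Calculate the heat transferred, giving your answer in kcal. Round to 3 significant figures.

Q is given directly by: Q = mcΔT.
m = 123 lb = 55.79 kg; c = 0.617 cal/(g·K) = 2582 J/(kg·K); ΔT = 53.8 K.
Q = 7.749×10^6 J
7.749×10^6 J × (1 kcal / 4184 J) = 1852 kcal

1850 kcal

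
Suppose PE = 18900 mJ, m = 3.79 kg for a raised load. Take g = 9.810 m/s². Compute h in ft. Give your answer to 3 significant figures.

1.67 ft

Solving PE = m·g·h for h: h = PE/(m·g).
PE = 18900 mJ = 18.90 J; m = 3.79 kg; g = 9.810 m/s².
h = 0.5083 m
0.5083 m × (1 ft / 0.3048 m) = 1.668 ft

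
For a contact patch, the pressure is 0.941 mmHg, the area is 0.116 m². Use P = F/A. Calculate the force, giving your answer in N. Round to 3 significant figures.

Rearranging: F = P·A.
P = 0.941 mmHg = 125.5 Pa; A = 0.116 m².
F = 14.55 N

14.6 N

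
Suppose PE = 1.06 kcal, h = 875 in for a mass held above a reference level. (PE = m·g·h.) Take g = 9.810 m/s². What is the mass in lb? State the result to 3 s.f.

Solving PE = m·g·h for m: m = PE/(g·h).
PE = 1.06 kcal = 4435 J; h = 875 in = 22.22 m; g = 9.810 m/s².
m = 20.34 kg
20.34 kg × (1 lb / 0.4536 kg) = 44.85 lb

44.8 lb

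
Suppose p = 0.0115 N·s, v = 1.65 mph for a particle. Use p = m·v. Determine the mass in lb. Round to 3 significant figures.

Rearranging p = m·v for m: m = p/v.
p = 0.0115 N·s = 0.01150 kg·m/s; v = 1.65 mph = 0.7376 m/s.
m = 0.01559 kg
0.01559 kg × (1 lb / 0.4536 kg) = 0.03437 lb

0.0344 lb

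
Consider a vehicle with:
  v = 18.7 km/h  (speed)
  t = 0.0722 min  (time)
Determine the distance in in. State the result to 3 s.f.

886 in

Rearranging v = d/t for d: d = v·t.
v = 18.7 km/h = 5.194 m/s; t = 0.0722 min = 4.332 s.
d = 22.50 m
22.50 m × (1 in / 0.02540 m) = 885.9 in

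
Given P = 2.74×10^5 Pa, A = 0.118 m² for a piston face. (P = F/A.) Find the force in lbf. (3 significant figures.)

Rearranging P = F/A for F: F = P·A.
P = 2.74×10^5 Pa; A = 0.118 m².
F = 32332 N
32332 N × (1 lbf / 4.448 N) = 7269 lbf

7270 lbf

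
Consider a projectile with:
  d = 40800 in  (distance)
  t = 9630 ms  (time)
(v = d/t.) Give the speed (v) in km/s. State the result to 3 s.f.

0.108 km/s

Directly: v = d/t.
d = 40800 in = 1036 m; t = 9630 ms = 9.630 s.
v = 107.6 m/s
107.6 m/s × (1 km/s / 1000 m/s) = 0.1076 km/s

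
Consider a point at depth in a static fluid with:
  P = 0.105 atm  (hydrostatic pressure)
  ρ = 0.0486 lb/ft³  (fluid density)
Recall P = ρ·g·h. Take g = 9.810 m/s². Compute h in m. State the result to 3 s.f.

Rearranging: h = P/(ρ·g).
P = 0.105 atm = 10639 Pa; ρ = 0.0486 lb/ft³ = 0.7785 kg/m³; g = 9.810 m/s².
h = 1393 m

1390 m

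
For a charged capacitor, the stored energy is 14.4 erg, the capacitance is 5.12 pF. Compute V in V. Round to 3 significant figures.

750 V

Rearranging E = ½C·V² for V: V = √(2E/C).
E = 14.4 erg = 1.440×10^-6 J; C = 5.12 pF = 5.120×10^-12 F.
V = 750.0 V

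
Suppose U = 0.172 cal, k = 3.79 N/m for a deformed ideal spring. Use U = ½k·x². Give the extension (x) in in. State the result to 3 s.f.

Solving U = ½k·x² for x: x = √(2U/k).
U = 0.172 cal = 0.7196 J; k = 3.79 N/m.
x = 0.6162 m
0.6162 m × (1 in / 0.02540 m) = 24.26 in

24.3 in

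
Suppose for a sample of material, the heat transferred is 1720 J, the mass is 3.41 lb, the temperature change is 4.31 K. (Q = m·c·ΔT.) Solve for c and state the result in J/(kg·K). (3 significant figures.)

258 J/(kg·K)

Solving Q = m·c·ΔT for c: c = Q/(m·ΔT).
Q = 1720 J; m = 3.41 lb = 1.547 kg; ΔT = 4.31 K.
c = 258.0 J/(kg·K)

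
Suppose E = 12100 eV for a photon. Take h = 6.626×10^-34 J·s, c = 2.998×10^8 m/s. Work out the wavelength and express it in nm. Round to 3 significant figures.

Solving E = h·c/λ for λ: λ = hc/E.
E = 12100 eV = 1.939×10^-15 J; h = 6.626×10^-34 J·s; c = 2.998×10^8 m/s.
λ = 1.025×10^-10 m
1.025×10^-10 m × (1 nm / 1.000×10^-9 m) = 0.1025 nm

0.102 nm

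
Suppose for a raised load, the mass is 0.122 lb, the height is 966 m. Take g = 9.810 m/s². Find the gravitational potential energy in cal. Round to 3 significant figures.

125 cal

PE is given directly by: PE = mgh.
m = 0.122 lb = 0.05534 kg; h = 966 m; g = 9.810 m/s².
PE = 524.4 J  (the unit combination reduces to kg·m²/s² = J)
524.4 J × (1 cal / 4.184 J) = 125.3 cal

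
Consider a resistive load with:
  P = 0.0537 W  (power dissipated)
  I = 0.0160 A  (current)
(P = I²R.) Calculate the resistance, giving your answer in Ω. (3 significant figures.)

210 Ω

Rearranging P = I²R for R: R = P/I².
P = 0.0537 W; I = 0.0160 A.
R = 209.8 Ω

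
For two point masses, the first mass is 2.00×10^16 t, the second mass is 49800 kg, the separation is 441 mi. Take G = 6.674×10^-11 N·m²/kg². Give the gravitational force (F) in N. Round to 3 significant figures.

From Newton's law of gravitation: F = Gm₁m₂/r².
m₁ = 2.00×10^16 t = 2.000×10^19 kg; m₂ = 49800 kg; r = 441 mi = 7.097×10^5 m; G = 6.674×10^-11 N·m²/kg².
F = 132.0 N

132 N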